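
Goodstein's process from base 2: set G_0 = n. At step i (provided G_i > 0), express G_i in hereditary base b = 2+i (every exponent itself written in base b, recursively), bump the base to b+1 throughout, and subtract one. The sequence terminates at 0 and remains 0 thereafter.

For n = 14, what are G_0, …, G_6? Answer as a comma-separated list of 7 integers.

14 —HB2→ 2^(2 + 1) + 2^2 + 2 —bump→ 3^(3 + 1) + 3^3 + 3 = 111 —(−1)→ 110
110 —HB3→ 3^(3 + 1) + 3^3 + 2 —bump→ 4^(4 + 1) + 4^4 + 2 = 1282 —(−1)→ 1281
1281 —HB4→ 4^(4 + 1) + 4^4 + 1 —bump→ 5^(5 + 1) + 5^5 + 1 = 18751 —(−1)→ 18750
18750 —HB5→ 5^(5 + 1) + 5^5 —bump→ 6^(6 + 1) + 6^6 = 326592 —(−1)→ 326591
326591 —HB6→ 6^(6 + 1) + 5·6^5 + 5·6^4 + 5·6^3 + 5·6^2 + 5·6 + 5 —bump→ 7^(7 + 1) + 5·7^5 + 5·7^4 + 5·7^3 + 5·7^2 + 5·7 + 5 = 5862841 —(−1)→ 5862840
5862840 —HB7→ 7^(7 + 1) + 5·7^5 + 5·7^4 + 5·7^3 + 5·7^2 + 5·7 + 4 —bump→ 8^(8 + 1) + 5·8^5 + 5·8^4 + 5·8^3 + 5·8^2 + 5·8 + 4 = 134404972 —(−1)→ 134404971

14, 110, 1281, 18750, 326591, 5862840, 134404971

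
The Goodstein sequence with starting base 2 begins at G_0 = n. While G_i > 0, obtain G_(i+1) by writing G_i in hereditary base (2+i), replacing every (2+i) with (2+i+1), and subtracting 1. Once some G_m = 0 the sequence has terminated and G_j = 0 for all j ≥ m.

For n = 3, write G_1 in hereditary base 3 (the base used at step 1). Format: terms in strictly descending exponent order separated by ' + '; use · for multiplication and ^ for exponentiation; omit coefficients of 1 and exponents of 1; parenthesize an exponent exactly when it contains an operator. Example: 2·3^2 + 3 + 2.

3

step 0: 3 = 2 + 1; sub 3 for 2: 3 + 1; = 4; G_1 = 4−1 = 3
step 1: 3 = 3; sub 4 for 3: 4; = 4; G_2 = 4−1 = 3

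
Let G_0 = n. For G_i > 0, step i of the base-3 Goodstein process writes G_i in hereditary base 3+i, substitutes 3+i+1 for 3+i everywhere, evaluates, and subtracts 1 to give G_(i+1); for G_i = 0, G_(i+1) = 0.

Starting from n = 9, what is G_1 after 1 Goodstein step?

15

[0] 9 ≡ 3^2 (base 3). Lift 4: 16. −1: 15.
[1] 15 ≡ 3·4 + 3 (base 4). Lift 5: 18. −1: 17.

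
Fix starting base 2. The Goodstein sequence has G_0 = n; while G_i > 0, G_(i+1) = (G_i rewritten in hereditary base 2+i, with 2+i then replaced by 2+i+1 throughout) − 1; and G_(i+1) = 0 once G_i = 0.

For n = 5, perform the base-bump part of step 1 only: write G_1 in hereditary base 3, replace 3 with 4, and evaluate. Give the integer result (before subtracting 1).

5 —HB2→ 2^2 + 1 —bump→ 3^3 + 1 = 28 —(−1)→ 27
27 —HB3→ 3^3 —bump→ 4^4 = 256 —(−1)→ 255

256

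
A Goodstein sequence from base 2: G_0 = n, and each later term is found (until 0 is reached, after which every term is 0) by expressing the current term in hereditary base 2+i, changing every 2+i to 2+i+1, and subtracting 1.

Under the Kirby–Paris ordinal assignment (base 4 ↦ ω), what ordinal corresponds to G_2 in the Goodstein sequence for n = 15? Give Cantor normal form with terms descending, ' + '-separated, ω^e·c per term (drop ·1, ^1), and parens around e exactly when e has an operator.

(0) 15|_2 = 2^(2 + 1) + 2^2 + 2 + 1 ↦ 3^(3 + 1) + 3^3 + 3 + 1|_3 = 112 ⇒ 111
(1) 111|_3 = 3^(3 + 1) + 3^3 + 3 ↦ 4^(4 + 1) + 4^4 + 4|_4 = 1284 ⇒ 1283
(2) 1283|_4 = 4^(4 + 1) + 4^4 + 3 ↦ 5^(5 + 1) + 5^5 + 3|_5 = 18753 ⇒ 18752

ω^(ω + 1) + ω^ω + 3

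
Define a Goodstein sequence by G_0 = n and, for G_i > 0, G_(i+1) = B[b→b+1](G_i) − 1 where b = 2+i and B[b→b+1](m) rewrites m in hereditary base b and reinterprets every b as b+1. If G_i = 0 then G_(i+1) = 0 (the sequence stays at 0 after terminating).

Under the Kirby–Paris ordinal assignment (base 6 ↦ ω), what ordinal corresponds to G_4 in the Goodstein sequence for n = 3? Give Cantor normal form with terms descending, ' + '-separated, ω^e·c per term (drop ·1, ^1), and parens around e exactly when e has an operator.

1

step 0: 3 = 2 + 1; sub 3 for 2: 3 + 1; = 4; G_1 = 4−1 = 3
step 1: 3 = 3; sub 4 for 3: 4; = 4; G_2 = 4−1 = 3
step 2: 3 = 3; sub 5 for 4: 3; = 3; G_3 = 3−1 = 2
step 3: 2 = 2; sub 6 for 5: 2; = 2; G_4 = 2−1 = 1
step 4: 1 = 1; sub 7 for 6: 1; = 1; G_5 = 1−1 = 0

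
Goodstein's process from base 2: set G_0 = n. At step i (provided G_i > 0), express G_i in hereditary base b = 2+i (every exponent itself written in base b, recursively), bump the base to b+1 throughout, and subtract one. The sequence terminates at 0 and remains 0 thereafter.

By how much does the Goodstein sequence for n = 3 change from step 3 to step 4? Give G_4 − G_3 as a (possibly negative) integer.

G_0 = 3. HB_2(3) = 2 + 1. Bump = 4. G_1 = 3.
G_1 = 3. HB_3(3) = 3. Bump = 4. G_2 = 3.
G_2 = 3. HB_4(3) = 3. Bump = 3. G_3 = 2.
G_3 = 2. HB_5(2) = 2. Bump = 2. G_4 = 1.

-1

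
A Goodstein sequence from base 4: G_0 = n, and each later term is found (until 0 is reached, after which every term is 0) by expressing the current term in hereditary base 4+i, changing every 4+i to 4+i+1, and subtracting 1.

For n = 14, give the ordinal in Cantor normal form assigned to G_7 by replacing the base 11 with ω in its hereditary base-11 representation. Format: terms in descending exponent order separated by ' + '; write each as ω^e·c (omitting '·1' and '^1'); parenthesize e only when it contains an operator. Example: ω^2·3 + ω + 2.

(0) 14|_4 = 3·4 + 2 ↦ 3·5 + 2|_5 = 17 ⇒ 16
(1) 16|_5 = 3·5 + 1 ↦ 3·6 + 1|_6 = 19 ⇒ 18
(2) 18|_6 = 3·6 ↦ 3·7|_7 = 21 ⇒ 20
(3) 20|_7 = 2·7 + 6 ↦ 2·8 + 6|_8 = 22 ⇒ 21
(4) 21|_8 = 2·8 + 5 ↦ 2·9 + 5|_9 = 23 ⇒ 22
(5) 22|_9 = 2·9 + 4 ↦ 2·10 + 4|_10 = 24 ⇒ 23
(6) 23|_10 = 2·10 + 3 ↦ 2·11 + 3|_11 = 25 ⇒ 24
(7) 24|_11 = 2·11 + 2 ↦ 2·12 + 2|_12 = 26 ⇒ 25

ω·2 + 2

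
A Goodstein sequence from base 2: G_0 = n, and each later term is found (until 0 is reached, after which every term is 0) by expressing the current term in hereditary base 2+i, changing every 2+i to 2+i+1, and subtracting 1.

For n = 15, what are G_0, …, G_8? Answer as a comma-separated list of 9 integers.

15, 111, 1283, 18752, 326593, 6588344, 150994943, 3524450280, 100077777775

base 2: 15 = 2^(2 + 1) + 2^2 + 2 + 1; at 3: 3^(3 + 1) + 3^3 + 3 + 1 = 112; next = 111
base 3: 111 = 3^(3 + 1) + 3^3 + 3; at 4: 4^(4 + 1) + 4^4 + 4 = 1284; next = 1283
base 4: 1283 = 4^(4 + 1) + 4^4 + 3; at 5: 5^(5 + 1) + 5^5 + 3 = 18753; next = 18752
base 5: 18752 = 5^(5 + 1) + 5^5 + 2; at 6: 6^(6 + 1) + 6^6 + 2 = 326594; next = 326593
base 6: 326593 = 6^(6 + 1) + 6^6 + 1; at 7: 7^(7 + 1) + 7^7 + 1 = 6588345; next = 6588344
base 7: 6588344 = 7^(7 + 1) + 7^7; at 8: 8^(8 + 1) + 8^8 = 150994944; next = 150994943
base 8: 150994943 = 8^(8 + 1) + 7·8^7 + 7·8^6 + 7·8^5 + 7·8^4 + 7·8^3 + 7·8^2 + 7·8 + 7; at 9: 9^(9 + 1) + 7·9^7 + 7·9^6 + 7·9^5 + 7·9^4 + 7·9^3 + 7·9^2 + 7·9 + 7 = 3524450281; next = 3524450280
base 9: 3524450280 = 9^(9 + 1) + 7·9^7 + 7·9^6 + 7·9^5 + 7·9^4 + 7·9^3 + 7·9^2 + 7·9 + 6; at 10: 10^(10 + 1) + 7·10^7 + 7·10^6 + 7·10^5 + 7·10^4 + 7·10^3 + 7·10^2 + 7·10 + 6 = 100077777776; next = 100077777775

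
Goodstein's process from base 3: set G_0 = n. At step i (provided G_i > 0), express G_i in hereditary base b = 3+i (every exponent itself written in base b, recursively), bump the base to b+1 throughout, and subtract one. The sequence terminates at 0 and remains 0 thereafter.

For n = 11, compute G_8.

base 3: 11 = 3^2 + 2; at 4: 4^2 + 2 = 18; next = 17
base 4: 17 = 4^2 + 1; at 5: 5^2 + 1 = 26; next = 25
base 5: 25 = 5^2; at 6: 6^2 = 36; next = 35
base 6: 35 = 5·6 + 5; at 7: 5·7 + 5 = 40; next = 39
base 7: 39 = 5·7 + 4; at 8: 5·8 + 4 = 44; next = 43
base 8: 43 = 5·8 + 3; at 9: 5·9 + 3 = 48; next = 47
base 9: 47 = 5·9 + 2; at 10: 5·10 + 2 = 52; next = 51
base 10: 51 = 5·10 + 1; at 11: 5·11 + 1 = 56; next = 55

55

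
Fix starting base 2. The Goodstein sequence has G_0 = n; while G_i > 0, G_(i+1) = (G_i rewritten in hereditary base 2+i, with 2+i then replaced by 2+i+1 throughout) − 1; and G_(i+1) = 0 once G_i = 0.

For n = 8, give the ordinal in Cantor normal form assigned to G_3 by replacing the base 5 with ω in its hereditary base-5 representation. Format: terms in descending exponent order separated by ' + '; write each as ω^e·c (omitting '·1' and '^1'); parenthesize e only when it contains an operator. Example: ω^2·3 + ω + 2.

8 —HB2→ 2^(2 + 1) —bump→ 3^(3 + 1) = 81 —(−1)→ 80
80 —HB3→ 2·3^3 + 2·3^2 + 2·3 + 2 —bump→ 2·4^4 + 2·4^2 + 2·4 + 2 = 554 —(−1)→ 553
553 —HB4→ 2·4^4 + 2·4^2 + 2·4 + 1 —bump→ 2·5^5 + 2·5^2 + 2·5 + 1 = 6311 —(−1)→ 6310

ω^ω·2 + ω^2·2 + ω·2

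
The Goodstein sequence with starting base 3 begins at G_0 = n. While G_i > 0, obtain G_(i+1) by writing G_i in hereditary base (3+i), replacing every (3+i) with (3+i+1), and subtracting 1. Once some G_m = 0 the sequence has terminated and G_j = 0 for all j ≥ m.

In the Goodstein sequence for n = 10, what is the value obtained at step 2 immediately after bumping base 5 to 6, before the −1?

28

i=0: 10 = 3^2 + 1 (b=3); 3→4: 4^2 + 1 = 17; 17−1 = 16
i=1: 16 = 4^2 (b=4); 4→5: 5^2 = 25; 25−1 = 24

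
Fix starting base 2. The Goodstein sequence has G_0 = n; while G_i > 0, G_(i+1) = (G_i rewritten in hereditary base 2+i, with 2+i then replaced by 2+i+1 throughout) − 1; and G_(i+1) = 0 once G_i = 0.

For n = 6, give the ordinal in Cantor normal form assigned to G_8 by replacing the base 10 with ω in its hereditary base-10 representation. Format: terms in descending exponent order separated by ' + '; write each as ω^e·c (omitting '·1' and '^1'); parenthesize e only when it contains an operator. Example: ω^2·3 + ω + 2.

ω^5·5 + ω^4·5 + ω^3·5 + ω^2·5 + ω·5 + 1

step 0: 6 = 2^2 + 2; sub 3 for 2: 3^3 + 3; = 30; G_1 = 30−1 = 29
step 1: 29 = 3^3 + 2; sub 4 for 3: 4^4 + 2; = 258; G_2 = 258−1 = 257
step 2: 257 = 4^4 + 1; sub 5 for 4: 5^5 + 1; = 3126; G_3 = 3126−1 = 3125
step 3: 3125 = 5^5; sub 6 for 5: 6^6; = 46656; G_4 = 46656−1 = 46655
step 4: 46655 = 5·6^5 + 5·6^4 + 5·6^3 + 5·6^2 + 5·6 + 5; sub 7 for 6: 5·7^5 + 5·7^4 + 5·7^3 + 5·7^2 + 5·7 + 5; = 98040; G_5 = 98040−1 = 98039
step 5: 98039 = 5·7^5 + 5·7^4 + 5·7^3 + 5·7^2 + 5·7 + 4; sub 8 for 7: 5·8^5 + 5·8^4 + 5·8^3 + 5·8^2 + 5·8 + 4; = 187244; G_6 = 187244−1 = 187243
step 6: 187243 = 5·8^5 + 5·8^4 + 5·8^3 + 5·8^2 + 5·8 + 3; sub 9 for 8: 5·9^5 + 5·9^4 + 5·9^3 + 5·9^2 + 5·9 + 3; = 332148; G_7 = 332148−1 = 332147
step 7: 332147 = 5·9^5 + 5·9^4 + 5·9^3 + 5·9^2 + 5·9 + 2; sub 10 for 9: 5·10^5 + 5·10^4 + 5·10^3 + 5·10^2 + 5·10 + 2; = 555552; G_8 = 555552−1 = 555551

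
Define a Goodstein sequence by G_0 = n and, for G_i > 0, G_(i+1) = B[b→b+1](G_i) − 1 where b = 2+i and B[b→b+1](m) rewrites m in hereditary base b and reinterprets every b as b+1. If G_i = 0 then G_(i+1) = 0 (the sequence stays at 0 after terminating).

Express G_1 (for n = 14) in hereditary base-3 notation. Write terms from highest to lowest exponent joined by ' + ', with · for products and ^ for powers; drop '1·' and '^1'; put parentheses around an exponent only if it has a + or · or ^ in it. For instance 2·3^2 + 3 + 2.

3^(3 + 1) + 3^3 + 2

(0) 14|_2 = 2^(2 + 1) + 2^2 + 2 ↦ 3^(3 + 1) + 3^3 + 3|_3 = 111 ⇒ 110
(1) 110|_3 = 3^(3 + 1) + 3^3 + 2 ↦ 4^(4 + 1) + 4^4 + 2|_4 = 1282 ⇒ 1281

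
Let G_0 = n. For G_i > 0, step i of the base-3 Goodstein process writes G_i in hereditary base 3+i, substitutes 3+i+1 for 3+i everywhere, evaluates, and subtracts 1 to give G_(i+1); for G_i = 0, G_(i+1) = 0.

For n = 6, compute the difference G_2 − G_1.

0

i=0: 6 = 2·3 (b=3); 3→4: 2·4 = 8; 8−1 = 7
i=1: 7 = 4 + 3 (b=4); 4→5: 5 + 3 = 8; 8−1 = 7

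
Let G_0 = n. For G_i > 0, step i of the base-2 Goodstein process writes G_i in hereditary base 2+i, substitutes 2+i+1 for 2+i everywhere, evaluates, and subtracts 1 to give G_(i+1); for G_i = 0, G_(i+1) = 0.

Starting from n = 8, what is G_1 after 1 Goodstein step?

80

i=0: 8 = 2^(2 + 1) (b=2); 2→3: 3^(3 + 1) = 81; 81−1 = 80
i=1: 80 = 2·3^3 + 2·3^2 + 2·3 + 2 (b=3); 3→4: 2·4^4 + 2·4^2 + 2·4 + 2 = 554; 554−1 = 553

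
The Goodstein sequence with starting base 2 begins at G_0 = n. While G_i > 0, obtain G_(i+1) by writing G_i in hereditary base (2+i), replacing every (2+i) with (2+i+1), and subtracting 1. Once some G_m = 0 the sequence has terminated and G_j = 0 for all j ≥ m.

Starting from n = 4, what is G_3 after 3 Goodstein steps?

i=0: 4 = 2^2 (b=2); 2→3: 3^3 = 27; 27−1 = 26
i=1: 26 = 2·3^2 + 2·3 + 2 (b=3); 3→4: 2·4^2 + 2·4 + 2 = 42; 42−1 = 41
i=2: 41 = 2·4^2 + 2·4 + 1 (b=4); 4→5: 2·5^2 + 2·5 + 1 = 61; 61−1 = 60
i=3: 60 = 2·5^2 + 2·5 (b=5); 5→6: 2·6^2 + 2·6 = 84; 84−1 = 83

60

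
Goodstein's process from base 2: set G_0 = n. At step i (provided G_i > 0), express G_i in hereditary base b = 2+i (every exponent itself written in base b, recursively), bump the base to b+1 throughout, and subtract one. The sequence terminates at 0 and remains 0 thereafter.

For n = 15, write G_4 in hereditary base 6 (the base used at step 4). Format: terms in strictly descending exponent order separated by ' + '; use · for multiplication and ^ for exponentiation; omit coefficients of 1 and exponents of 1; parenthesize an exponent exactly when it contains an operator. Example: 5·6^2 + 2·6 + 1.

6^(6 + 1) + 6^6 + 1

i=0: 15 = 2^(2 + 1) + 2^2 + 2 + 1 (b=2); 2→3: 3^(3 + 1) + 3^3 + 3 + 1 = 112; 112−1 = 111
i=1: 111 = 3^(3 + 1) + 3^3 + 3 (b=3); 3→4: 4^(4 + 1) + 4^4 + 4 = 1284; 1284−1 = 1283
i=2: 1283 = 4^(4 + 1) + 4^4 + 3 (b=4); 4→5: 5^(5 + 1) + 5^5 + 3 = 18753; 18753−1 = 18752
i=3: 18752 = 5^(5 + 1) + 5^5 + 2 (b=5); 5→6: 6^(6 + 1) + 6^6 + 2 = 326594; 326594−1 = 326593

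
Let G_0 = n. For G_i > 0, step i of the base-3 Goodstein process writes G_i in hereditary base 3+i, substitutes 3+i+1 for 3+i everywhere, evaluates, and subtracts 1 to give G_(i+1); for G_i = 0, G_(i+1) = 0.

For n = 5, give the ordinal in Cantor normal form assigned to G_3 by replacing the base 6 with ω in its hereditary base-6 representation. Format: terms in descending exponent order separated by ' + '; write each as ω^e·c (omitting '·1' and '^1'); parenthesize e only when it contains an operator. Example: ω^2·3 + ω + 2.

5 —HB3→ 3 + 2 —bump→ 4 + 2 = 6 —(−1)→ 5
5 —HB4→ 4 + 1 —bump→ 5 + 1 = 6 —(−1)→ 5
5 —HB5→ 5 —bump→ 6 = 6 —(−1)→ 5

5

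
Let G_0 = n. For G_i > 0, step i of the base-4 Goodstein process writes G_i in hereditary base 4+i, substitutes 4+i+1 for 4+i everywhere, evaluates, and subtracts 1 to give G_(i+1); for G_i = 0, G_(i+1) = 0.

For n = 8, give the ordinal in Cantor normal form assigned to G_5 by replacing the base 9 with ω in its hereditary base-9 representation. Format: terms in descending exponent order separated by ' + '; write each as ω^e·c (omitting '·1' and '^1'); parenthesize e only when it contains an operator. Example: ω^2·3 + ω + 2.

ω

(0) 8|_4 = 2·4 ↦ 2·5|_5 = 10 ⇒ 9
(1) 9|_5 = 5 + 4 ↦ 6 + 4|_6 = 10 ⇒ 9
(2) 9|_6 = 6 + 3 ↦ 7 + 3|_7 = 10 ⇒ 9
(3) 9|_7 = 7 + 2 ↦ 8 + 2|_8 = 10 ⇒ 9
(4) 9|_8 = 8 + 1 ↦ 9 + 1|_9 = 10 ⇒ 9
(5) 9|_9 = 9 ↦ 10|_10 = 10 ⇒ 9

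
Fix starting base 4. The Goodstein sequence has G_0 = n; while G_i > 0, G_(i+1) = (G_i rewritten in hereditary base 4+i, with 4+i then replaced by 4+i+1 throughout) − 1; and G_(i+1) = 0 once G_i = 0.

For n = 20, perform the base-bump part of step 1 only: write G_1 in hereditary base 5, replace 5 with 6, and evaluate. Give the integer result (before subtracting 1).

40

G_0 = 20. HB_4(20) = 4^2 + 4. Bump = 30. G_1 = 29.
G_1 = 29. HB_5(29) = 5^2 + 4. Bump = 40. G_2 = 39.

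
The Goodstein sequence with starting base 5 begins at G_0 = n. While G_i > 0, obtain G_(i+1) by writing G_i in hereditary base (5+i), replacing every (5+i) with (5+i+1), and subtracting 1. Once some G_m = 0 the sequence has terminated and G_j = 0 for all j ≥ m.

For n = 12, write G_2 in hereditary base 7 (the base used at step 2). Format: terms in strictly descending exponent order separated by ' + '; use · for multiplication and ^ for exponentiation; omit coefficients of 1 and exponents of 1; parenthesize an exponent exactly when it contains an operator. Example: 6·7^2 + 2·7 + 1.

G_0=12  [base 5] 2·5 + 2  →[5↦6]→  2·6 + 2 = 14  −1 ⇒ G_1=13
G_1=13  [base 6] 2·6 + 1  →[6↦7]→  2·7 + 1 = 15  −1 ⇒ G_2=14

2·7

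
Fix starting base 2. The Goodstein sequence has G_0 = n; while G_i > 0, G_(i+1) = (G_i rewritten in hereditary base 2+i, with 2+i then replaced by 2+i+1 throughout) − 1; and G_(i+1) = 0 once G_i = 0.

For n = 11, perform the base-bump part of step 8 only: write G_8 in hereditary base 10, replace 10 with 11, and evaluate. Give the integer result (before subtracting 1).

(0) 11|_2 = 2^(2 + 1) + 2 + 1 ↦ 3^(3 + 1) + 3 + 1|_3 = 85 ⇒ 84
(1) 84|_3 = 3^(3 + 1) + 3 ↦ 4^(4 + 1) + 4|_4 = 1028 ⇒ 1027
(2) 1027|_4 = 4^(4 + 1) + 3 ↦ 5^(5 + 1) + 3|_5 = 15628 ⇒ 15627
(3) 15627|_5 = 5^(5 + 1) + 2 ↦ 6^(6 + 1) + 2|_6 = 279938 ⇒ 279937
(4) 279937|_6 = 6^(6 + 1) + 1 ↦ 7^(7 + 1) + 1|_7 = 5764802 ⇒ 5764801
(5) 5764801|_7 = 7^(7 + 1) ↦ 8^(8 + 1)|_8 = 134217728 ⇒ 134217727
(6) 134217727|_8 = 7·8^8 + 7·8^7 + 7·8^6 + 7·8^5 + 7·8^4 + 7·8^3 + 7·8^2 + 7·8 + 7 ↦ 7·9^9 + 7·9^7 + 7·9^6 + 7·9^5 + 7·9^4 + 7·9^3 + 7·9^2 + 7·9 + 7|_9 = 2749609303 ⇒ 2749609302
(7) 2749609302|_9 = 7·9^9 + 7·9^7 + 7·9^6 + 7·9^5 + 7·9^4 + 7·9^3 + 7·9^2 + 7·9 + 6 ↦ 7·10^10 + 7·10^7 + 7·10^6 + 7·10^5 + 7·10^4 + 7·10^3 + 7·10^2 + 7·10 + 6|_10 = 70077777776 ⇒ 70077777775
(8) 70077777775|_10 = 7·10^10 + 7·10^7 + 7·10^6 + 7·10^5 + 7·10^4 + 7·10^3 + 7·10^2 + 7·10 + 5 ↦ 7·11^11 + 7·11^7 + 7·11^6 + 7·11^5 + 7·11^4 + 7·11^3 + 7·11^2 + 7·11 + 5|_11 = 1997331745491 ⇒ 1997331745490

1997331745491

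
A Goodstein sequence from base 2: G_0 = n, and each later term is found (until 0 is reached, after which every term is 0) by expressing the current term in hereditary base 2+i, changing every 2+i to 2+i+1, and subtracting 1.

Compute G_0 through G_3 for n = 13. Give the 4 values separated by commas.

13, 108, 1279, 16092

i=0: 13 = 2^(2 + 1) + 2^2 + 1 (b=2); 2→3: 3^(3 + 1) + 3^3 + 1 = 109; 109−1 = 108
i=1: 108 = 3^(3 + 1) + 3^3 (b=3); 3→4: 4^(4 + 1) + 4^4 = 1280; 1280−1 = 1279
i=2: 1279 = 4^(4 + 1) + 3·4^3 + 3·4^2 + 3·4 + 3 (b=4); 4→5: 5^(5 + 1) + 3·5^3 + 3·5^2 + 3·5 + 3 = 16093; 16093−1 = 16092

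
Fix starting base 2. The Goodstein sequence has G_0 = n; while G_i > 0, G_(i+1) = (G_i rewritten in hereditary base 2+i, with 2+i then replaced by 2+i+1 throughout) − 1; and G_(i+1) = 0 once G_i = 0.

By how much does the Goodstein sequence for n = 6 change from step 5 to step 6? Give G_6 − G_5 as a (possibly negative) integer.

G_0=6  [base 2] 2^2 + 2  →[2↦3]→  3^3 + 3 = 30  −1 ⇒ G_1=29
G_1=29  [base 3] 3^3 + 2  →[3↦4]→  4^4 + 2 = 258  −1 ⇒ G_2=257
G_2=257  [base 4] 4^4 + 1  →[4↦5]→  5^5 + 1 = 3126  −1 ⇒ G_3=3125
G_3=3125  [base 5] 5^5  →[5↦6]→  6^6 = 46656  −1 ⇒ G_4=46655
G_4=46655  [base 6] 5·6^5 + 5·6^4 + 5·6^3 + 5·6^2 + 5·6 + 5  →[6↦7]→  5·7^5 + 5·7^4 + 5·7^3 + 5·7^2 + 5·7 + 5 = 98040  −1 ⇒ G_5=98039
G_5=98039  [base 7] 5·7^5 + 5·7^4 + 5·7^3 + 5·7^2 + 5·7 + 4  →[7↦8]→  5·8^5 + 5·8^4 + 5·8^3 + 5·8^2 + 5·8 + 4 = 187244  −1 ⇒ G_6=187243

89204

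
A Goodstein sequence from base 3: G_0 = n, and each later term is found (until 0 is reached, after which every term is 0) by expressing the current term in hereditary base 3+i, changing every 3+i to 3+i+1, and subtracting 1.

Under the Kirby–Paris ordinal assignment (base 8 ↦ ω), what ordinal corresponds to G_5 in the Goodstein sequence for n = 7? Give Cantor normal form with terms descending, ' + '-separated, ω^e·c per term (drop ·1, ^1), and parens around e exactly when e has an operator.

ω + 1

i=0: 7 = 2·3 + 1 (b=3); 3→4: 2·4 + 1 = 9; 9−1 = 8
i=1: 8 = 2·4 (b=4); 4→5: 2·5 = 10; 10−1 = 9
i=2: 9 = 5 + 4 (b=5); 5→6: 6 + 4 = 10; 10−1 = 9
i=3: 9 = 6 + 3 (b=6); 6→7: 7 + 3 = 10; 10−1 = 9
i=4: 9 = 7 + 2 (b=7); 7→8: 8 + 2 = 10; 10−1 = 9
i=5: 9 = 8 + 1 (b=8); 8→9: 9 + 1 = 10; 10−1 = 9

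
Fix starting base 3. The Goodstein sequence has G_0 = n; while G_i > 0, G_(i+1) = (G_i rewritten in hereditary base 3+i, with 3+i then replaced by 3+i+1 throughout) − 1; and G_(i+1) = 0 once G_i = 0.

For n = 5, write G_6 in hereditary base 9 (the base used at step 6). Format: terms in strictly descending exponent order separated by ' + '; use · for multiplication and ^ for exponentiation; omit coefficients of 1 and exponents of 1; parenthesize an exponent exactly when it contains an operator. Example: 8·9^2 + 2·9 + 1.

2

G_0 = 5. HB_3(5) = 3 + 2. Bump = 6. G_1 = 5.
G_1 = 5. HB_4(5) = 4 + 1. Bump = 6. G_2 = 5.
G_2 = 5. HB_5(5) = 5. Bump = 6. G_3 = 5.
G_3 = 5. HB_6(5) = 5. Bump = 5. G_4 = 4.
G_4 = 4. HB_7(4) = 4. Bump = 4. G_5 = 3.
G_5 = 3. HB_8(3) = 3. Bump = 3. G_6 = 2.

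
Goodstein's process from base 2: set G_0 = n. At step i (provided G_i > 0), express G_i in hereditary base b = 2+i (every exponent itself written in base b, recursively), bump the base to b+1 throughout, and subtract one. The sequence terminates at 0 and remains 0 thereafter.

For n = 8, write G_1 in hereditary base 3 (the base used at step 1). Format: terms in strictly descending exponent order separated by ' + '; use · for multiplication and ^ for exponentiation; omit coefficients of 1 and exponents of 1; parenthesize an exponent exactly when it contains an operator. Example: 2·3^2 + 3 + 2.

2·3^3 + 2·3^2 + 2·3 + 2

i=0: 8 = 2^(2 + 1) (b=2); 2→3: 3^(3 + 1) = 81; 81−1 = 80
i=1: 80 = 2·3^3 + 2·3^2 + 2·3 + 2 (b=3); 3→4: 2·4^4 + 2·4^2 + 2·4 + 2 = 554; 554−1 = 553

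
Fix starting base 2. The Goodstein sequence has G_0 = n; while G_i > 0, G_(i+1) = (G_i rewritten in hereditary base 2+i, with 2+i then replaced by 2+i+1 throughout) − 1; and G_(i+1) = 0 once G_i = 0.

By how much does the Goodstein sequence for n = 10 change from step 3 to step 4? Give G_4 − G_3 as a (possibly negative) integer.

264310

[0] 10 ≡ 2^(2 + 1) + 2 (base 2). Lift 3: 84. −1: 83.
[1] 83 ≡ 3^(3 + 1) + 2 (base 3). Lift 4: 1026. −1: 1025.
[2] 1025 ≡ 4^(4 + 1) + 1 (base 4). Lift 5: 15626. −1: 15625.
[3] 15625 ≡ 5^(5 + 1) (base 5). Lift 6: 279936. −1: 279935.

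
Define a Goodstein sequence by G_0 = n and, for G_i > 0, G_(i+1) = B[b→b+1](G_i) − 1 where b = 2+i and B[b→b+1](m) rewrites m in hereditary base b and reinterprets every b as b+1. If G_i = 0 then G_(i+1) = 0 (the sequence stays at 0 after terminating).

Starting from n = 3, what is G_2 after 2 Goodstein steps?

G_0=3  [base 2] 2 + 1  →[2↦3]→  3 + 1 = 4  −1 ⇒ G_1=3
G_1=3  [base 3] 3  →[3↦4]→  4 = 4  −1 ⇒ G_2=3
G_2=3  [base 4] 3  →[4↦5]→  3 = 3  −1 ⇒ G_3=2

3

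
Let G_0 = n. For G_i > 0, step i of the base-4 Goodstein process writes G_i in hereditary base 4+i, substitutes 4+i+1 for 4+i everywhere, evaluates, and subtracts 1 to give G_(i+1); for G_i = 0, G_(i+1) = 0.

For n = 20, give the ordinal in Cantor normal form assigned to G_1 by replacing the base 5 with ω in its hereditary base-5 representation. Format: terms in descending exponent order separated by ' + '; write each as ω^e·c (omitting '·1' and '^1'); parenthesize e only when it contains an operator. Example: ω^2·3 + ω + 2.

G_0 = 20. HB_4(20) = 4^2 + 4. Bump = 30. G_1 = 29.
G_1 = 29. HB_5(29) = 5^2 + 4. Bump = 40. G_2 = 39.

ω^2 + 4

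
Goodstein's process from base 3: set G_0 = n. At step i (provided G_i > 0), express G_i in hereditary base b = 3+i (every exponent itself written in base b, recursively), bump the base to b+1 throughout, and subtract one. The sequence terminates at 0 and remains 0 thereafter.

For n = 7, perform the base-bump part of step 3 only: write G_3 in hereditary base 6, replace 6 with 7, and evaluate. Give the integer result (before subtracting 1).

10

i=0: 7 = 2·3 + 1 (b=3); 3→4: 2·4 + 1 = 9; 9−1 = 8
i=1: 8 = 2·4 (b=4); 4→5: 2·5 = 10; 10−1 = 9
i=2: 9 = 5 + 4 (b=5); 5→6: 6 + 4 = 10; 10−1 = 9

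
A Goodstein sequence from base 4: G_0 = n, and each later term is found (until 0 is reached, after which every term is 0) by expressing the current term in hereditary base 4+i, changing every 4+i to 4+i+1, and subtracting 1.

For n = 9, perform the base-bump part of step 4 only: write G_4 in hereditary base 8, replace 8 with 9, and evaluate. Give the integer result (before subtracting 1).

12

G_0 = 9. HB_4(9) = 2·4 + 1. Bump = 11. G_1 = 10.
G_1 = 10. HB_5(10) = 2·5. Bump = 12. G_2 = 11.
G_2 = 11. HB_6(11) = 6 + 5. Bump = 12. G_3 = 11.
G_3 = 11. HB_7(11) = 7 + 4. Bump = 12. G_4 = 11.
G_4 = 11. HB_8(11) = 8 + 3. Bump = 12. G_5 = 11.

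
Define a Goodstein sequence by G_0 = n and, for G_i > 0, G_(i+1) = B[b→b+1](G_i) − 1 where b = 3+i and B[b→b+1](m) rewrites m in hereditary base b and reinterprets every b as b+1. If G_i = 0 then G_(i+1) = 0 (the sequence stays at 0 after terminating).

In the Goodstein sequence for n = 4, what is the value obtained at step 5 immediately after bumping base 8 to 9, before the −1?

i=0: 4 = 3 + 1 (b=3); 3→4: 4 + 1 = 5; 5−1 = 4
i=1: 4 = 4 (b=4); 4→5: 5 = 5; 5−1 = 4
i=2: 4 = 4 (b=5); 5→6: 4 = 4; 4−1 = 3
i=3: 3 = 3 (b=6); 6→7: 3 = 3; 3−1 = 2
i=4: 2 = 2 (b=7); 7→8: 2 = 2; 2−1 = 1

1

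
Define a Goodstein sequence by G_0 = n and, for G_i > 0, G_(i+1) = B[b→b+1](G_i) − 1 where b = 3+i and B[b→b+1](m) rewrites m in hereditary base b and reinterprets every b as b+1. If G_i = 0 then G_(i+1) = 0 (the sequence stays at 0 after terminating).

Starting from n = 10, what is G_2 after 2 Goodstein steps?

24

(0) 10|_3 = 3^2 + 1 ↦ 4^2 + 1|_4 = 17 ⇒ 16
(1) 16|_4 = 4^2 ↦ 5^2|_5 = 25 ⇒ 24
(2) 24|_5 = 4·5 + 4 ↦ 4·6 + 4|_6 = 28 ⇒ 27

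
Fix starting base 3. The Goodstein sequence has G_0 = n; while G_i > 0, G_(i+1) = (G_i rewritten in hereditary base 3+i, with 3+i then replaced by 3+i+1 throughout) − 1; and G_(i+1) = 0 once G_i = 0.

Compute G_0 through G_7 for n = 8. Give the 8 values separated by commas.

8, 9, 10, 11, 11, 11, 11, 11

i=0: 8 = 2·3 + 2 (b=3); 3→4: 2·4 + 2 = 10; 10−1 = 9
i=1: 9 = 2·4 + 1 (b=4); 4→5: 2·5 + 1 = 11; 11−1 = 10
i=2: 10 = 2·5 (b=5); 5→6: 2·6 = 12; 12−1 = 11
i=3: 11 = 6 + 5 (b=6); 6→7: 7 + 5 = 12; 12−1 = 11
i=4: 11 = 7 + 4 (b=7); 7→8: 8 + 4 = 12; 12−1 = 11
i=5: 11 = 8 + 3 (b=8); 8→9: 9 + 3 = 12; 12−1 = 11
i=6: 11 = 9 + 2 (b=9); 9→10: 10 + 2 = 12; 12−1 = 11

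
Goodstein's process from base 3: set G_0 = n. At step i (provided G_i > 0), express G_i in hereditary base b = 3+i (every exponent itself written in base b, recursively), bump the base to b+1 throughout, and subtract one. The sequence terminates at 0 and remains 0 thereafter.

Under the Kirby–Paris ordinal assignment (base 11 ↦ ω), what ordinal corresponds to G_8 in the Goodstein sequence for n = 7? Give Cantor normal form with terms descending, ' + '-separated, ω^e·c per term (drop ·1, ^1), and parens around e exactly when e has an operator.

8

(0) 7|_3 = 2·3 + 1 ↦ 2·4 + 1|_4 = 9 ⇒ 8
(1) 8|_4 = 2·4 ↦ 2·5|_5 = 10 ⇒ 9
(2) 9|_5 = 5 + 4 ↦ 6 + 4|_6 = 10 ⇒ 9
(3) 9|_6 = 6 + 3 ↦ 7 + 3|_7 = 10 ⇒ 9
(4) 9|_7 = 7 + 2 ↦ 8 + 2|_8 = 10 ⇒ 9
(5) 9|_8 = 8 + 1 ↦ 9 + 1|_9 = 10 ⇒ 9
(6) 9|_9 = 9 ↦ 10|_10 = 10 ⇒ 9
(7) 9|_10 = 9 ↦ 9|_11 = 9 ⇒ 8
(8) 8|_11 = 8 ↦ 8|_12 = 8 ⇒ 7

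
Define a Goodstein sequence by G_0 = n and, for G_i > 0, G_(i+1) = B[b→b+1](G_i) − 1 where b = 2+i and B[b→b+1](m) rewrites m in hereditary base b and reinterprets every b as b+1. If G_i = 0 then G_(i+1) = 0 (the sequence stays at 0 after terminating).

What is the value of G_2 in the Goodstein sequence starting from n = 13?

1279

13 —HB2→ 2^(2 + 1) + 2^2 + 1 —bump→ 3^(3 + 1) + 3^3 + 1 = 109 —(−1)→ 108
108 —HB3→ 3^(3 + 1) + 3^3 —bump→ 4^(4 + 1) + 4^4 = 1280 —(−1)→ 1279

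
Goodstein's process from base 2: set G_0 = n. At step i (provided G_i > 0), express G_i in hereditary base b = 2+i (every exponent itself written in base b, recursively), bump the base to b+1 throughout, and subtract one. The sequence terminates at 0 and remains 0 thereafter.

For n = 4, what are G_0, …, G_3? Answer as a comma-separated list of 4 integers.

i=0: 4 = 2^2 (b=2); 2→3: 3^3 = 27; 27−1 = 26
i=1: 26 = 2·3^2 + 2·3 + 2 (b=3); 3→4: 2·4^2 + 2·4 + 2 = 42; 42−1 = 41
i=2: 41 = 2·4^2 + 2·4 + 1 (b=4); 4→5: 2·5^2 + 2·5 + 1 = 61; 61−1 = 60

4, 26, 41, 60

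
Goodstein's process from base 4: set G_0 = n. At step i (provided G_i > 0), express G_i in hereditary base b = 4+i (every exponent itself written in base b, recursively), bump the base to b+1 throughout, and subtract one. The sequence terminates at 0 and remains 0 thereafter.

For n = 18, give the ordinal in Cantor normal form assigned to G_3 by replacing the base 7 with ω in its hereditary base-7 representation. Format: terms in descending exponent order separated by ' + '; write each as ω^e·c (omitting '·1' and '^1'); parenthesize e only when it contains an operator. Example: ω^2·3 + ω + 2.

ω·6 + 6

step 0: 18 = 4^2 + 2; sub 5 for 4: 5^2 + 2; = 27; G_1 = 27−1 = 26
step 1: 26 = 5^2 + 1; sub 6 for 5: 6^2 + 1; = 37; G_2 = 37−1 = 36
step 2: 36 = 6^2; sub 7 for 6: 7^2; = 49; G_3 = 49−1 = 48
step 3: 48 = 6·7 + 6; sub 8 for 7: 6·8 + 6; = 54; G_4 = 54−1 = 53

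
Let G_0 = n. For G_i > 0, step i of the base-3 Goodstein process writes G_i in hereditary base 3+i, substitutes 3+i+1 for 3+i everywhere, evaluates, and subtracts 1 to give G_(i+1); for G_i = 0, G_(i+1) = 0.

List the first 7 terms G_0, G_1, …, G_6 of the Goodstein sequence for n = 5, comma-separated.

G_0=5  [base 3] 3 + 2  →[3↦4]→  4 + 2 = 6  −1 ⇒ G_1=5
G_1=5  [base 4] 4 + 1  →[4↦5]→  5 + 1 = 6  −1 ⇒ G_2=5
G_2=5  [base 5] 5  →[5↦6]→  6 = 6  −1 ⇒ G_3=5
G_3=5  [base 6] 5  →[6↦7]→  5 = 5  −1 ⇒ G_4=4
G_4=4  [base 7] 4  →[7↦8]→  4 = 4  −1 ⇒ G_5=3
G_5=3  [base 8] 3  →[8↦9]→  3 = 3  −1 ⇒ G_6=2

5, 5, 5, 5, 4, 3, 2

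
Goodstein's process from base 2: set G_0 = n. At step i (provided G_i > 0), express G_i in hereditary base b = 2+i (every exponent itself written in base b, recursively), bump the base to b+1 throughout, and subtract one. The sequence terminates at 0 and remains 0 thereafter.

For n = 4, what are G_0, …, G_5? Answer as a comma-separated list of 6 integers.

i=0: 4 = 2^2 (b=2); 2→3: 3^3 = 27; 27−1 = 26
i=1: 26 = 2·3^2 + 2·3 + 2 (b=3); 3→4: 2·4^2 + 2·4 + 2 = 42; 42−1 = 41
i=2: 41 = 2·4^2 + 2·4 + 1 (b=4); 4→5: 2·5^2 + 2·5 + 1 = 61; 61−1 = 60
i=3: 60 = 2·5^2 + 2·5 (b=5); 5→6: 2·6^2 + 2·6 = 84; 84−1 = 83
i=4: 83 = 2·6^2 + 6 + 5 (b=6); 6→7: 2·7^2 + 7 + 5 = 110; 110−1 = 109

4, 26, 41, 60, 83, 109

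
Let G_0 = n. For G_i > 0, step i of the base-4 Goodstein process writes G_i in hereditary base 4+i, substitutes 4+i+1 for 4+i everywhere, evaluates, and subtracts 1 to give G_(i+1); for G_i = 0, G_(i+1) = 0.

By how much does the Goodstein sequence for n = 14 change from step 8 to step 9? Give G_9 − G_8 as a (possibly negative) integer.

1

i=0: 14 = 3·4 + 2 (b=4); 4→5: 3·5 + 2 = 17; 17−1 = 16
i=1: 16 = 3·5 + 1 (b=5); 5→6: 3·6 + 1 = 19; 19−1 = 18
i=2: 18 = 3·6 (b=6); 6→7: 3·7 = 21; 21−1 = 20
i=3: 20 = 2·7 + 6 (b=7); 7→8: 2·8 + 6 = 22; 22−1 = 21
i=4: 21 = 2·8 + 5 (b=8); 8→9: 2·9 + 5 = 23; 23−1 = 22
i=5: 22 = 2·9 + 4 (b=9); 9→10: 2·10 + 4 = 24; 24−1 = 23
i=6: 23 = 2·10 + 3 (b=10); 10→11: 2·11 + 3 = 25; 25−1 = 24
i=7: 24 = 2·11 + 2 (b=11); 11→12: 2·12 + 2 = 26; 26−1 = 25
i=8: 25 = 2·12 + 1 (b=12); 12→13: 2·13 + 1 = 27; 27−1 = 26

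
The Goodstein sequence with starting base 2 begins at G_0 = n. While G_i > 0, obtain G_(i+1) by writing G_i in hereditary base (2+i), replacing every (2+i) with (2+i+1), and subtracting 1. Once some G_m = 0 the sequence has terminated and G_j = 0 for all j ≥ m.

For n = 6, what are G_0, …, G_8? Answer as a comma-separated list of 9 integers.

G_0=6  [base 2] 2^2 + 2  →[2↦3]→  3^3 + 3 = 30  −1 ⇒ G_1=29
G_1=29  [base 3] 3^3 + 2  →[3↦4]→  4^4 + 2 = 258  −1 ⇒ G_2=257
G_2=257  [base 4] 4^4 + 1  →[4↦5]→  5^5 + 1 = 3126  −1 ⇒ G_3=3125
G_3=3125  [base 5] 5^5  →[5↦6]→  6^6 = 46656  −1 ⇒ G_4=46655
G_4=46655  [base 6] 5·6^5 + 5·6^4 + 5·6^3 + 5·6^2 + 5·6 + 5  →[6↦7]→  5·7^5 + 5·7^4 + 5·7^3 + 5·7^2 + 5·7 + 5 = 98040  −1 ⇒ G_5=98039
G_5=98039  [base 7] 5·7^5 + 5·7^4 + 5·7^3 + 5·7^2 + 5·7 + 4  →[7↦8]→  5·8^5 + 5·8^4 + 5·8^3 + 5·8^2 + 5·8 + 4 = 187244  −1 ⇒ G_6=187243
G_6=187243  [base 8] 5·8^5 + 5·8^4 + 5·8^3 + 5·8^2 + 5·8 + 3  →[8↦9]→  5·9^5 + 5·9^4 + 5·9^3 + 5·9^2 + 5·9 + 3 = 332148  −1 ⇒ G_7=332147
G_7=332147  [base 9] 5·9^5 + 5·9^4 + 5·9^3 + 5·9^2 + 5·9 + 2  →[9↦10]→  5·10^5 + 5·10^4 + 5·10^3 + 5·10^2 + 5·10 + 2 = 555552  −1 ⇒ G_8=555551

6, 29, 257, 3125, 46655, 98039, 187243, 332147, 555551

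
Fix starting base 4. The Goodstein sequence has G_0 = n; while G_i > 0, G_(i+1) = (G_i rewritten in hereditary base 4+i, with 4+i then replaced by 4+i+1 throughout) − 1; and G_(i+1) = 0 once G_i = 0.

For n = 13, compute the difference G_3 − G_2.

1

G_0 = 13. HB_4(13) = 3·4 + 1. Bump = 16. G_1 = 15.
G_1 = 15. HB_5(15) = 3·5. Bump = 18. G_2 = 17.
G_2 = 17. HB_6(17) = 2·6 + 5. Bump = 19. G_3 = 18.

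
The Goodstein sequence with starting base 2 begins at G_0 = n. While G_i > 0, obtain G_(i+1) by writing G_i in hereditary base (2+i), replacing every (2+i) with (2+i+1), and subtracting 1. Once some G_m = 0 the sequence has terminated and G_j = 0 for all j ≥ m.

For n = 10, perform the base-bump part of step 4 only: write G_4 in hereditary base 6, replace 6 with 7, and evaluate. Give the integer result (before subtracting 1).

4215755

i=0: 10 = 2^(2 + 1) + 2 (b=2); 2→3: 3^(3 + 1) + 3 = 84; 84−1 = 83
i=1: 83 = 3^(3 + 1) + 2 (b=3); 3→4: 4^(4 + 1) + 2 = 1026; 1026−1 = 1025
i=2: 1025 = 4^(4 + 1) + 1 (b=4); 4→5: 5^(5 + 1) + 1 = 15626; 15626−1 = 15625
i=3: 15625 = 5^(5 + 1) (b=5); 5→6: 6^(6 + 1) = 279936; 279936−1 = 279935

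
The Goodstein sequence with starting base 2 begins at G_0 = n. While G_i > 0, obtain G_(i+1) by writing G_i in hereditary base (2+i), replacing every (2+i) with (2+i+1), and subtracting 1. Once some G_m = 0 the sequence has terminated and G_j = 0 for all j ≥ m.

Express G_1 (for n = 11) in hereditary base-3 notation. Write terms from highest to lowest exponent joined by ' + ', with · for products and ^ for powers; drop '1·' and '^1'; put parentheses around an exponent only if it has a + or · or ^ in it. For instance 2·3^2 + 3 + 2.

[0] 11 ≡ 2^(2 + 1) + 2 + 1 (base 2). Lift 3: 85. −1: 84.
[1] 84 ≡ 3^(3 + 1) + 3 (base 3). Lift 4: 1028. −1: 1027.

3^(3 + 1) + 3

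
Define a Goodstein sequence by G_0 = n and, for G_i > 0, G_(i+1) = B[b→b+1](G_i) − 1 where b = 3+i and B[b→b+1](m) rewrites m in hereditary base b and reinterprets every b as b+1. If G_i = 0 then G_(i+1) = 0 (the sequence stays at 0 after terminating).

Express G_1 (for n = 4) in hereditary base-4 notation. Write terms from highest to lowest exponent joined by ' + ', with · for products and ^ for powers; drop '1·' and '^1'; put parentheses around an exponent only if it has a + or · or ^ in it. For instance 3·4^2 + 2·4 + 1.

4

[0] 4 ≡ 3 + 1 (base 3). Lift 4: 5. −1: 4.
[1] 4 ≡ 4 (base 4). Lift 5: 5. −1: 4.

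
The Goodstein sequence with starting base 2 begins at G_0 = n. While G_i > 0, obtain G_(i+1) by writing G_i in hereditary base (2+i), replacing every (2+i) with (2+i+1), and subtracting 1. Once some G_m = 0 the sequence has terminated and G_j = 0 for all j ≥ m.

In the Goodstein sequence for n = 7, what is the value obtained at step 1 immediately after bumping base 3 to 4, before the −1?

G_0 = 7. HB_2(7) = 2^2 + 2 + 1. Bump = 31. G_1 = 30.
G_1 = 30. HB_3(30) = 3^3 + 3. Bump = 260. G_2 = 259.

260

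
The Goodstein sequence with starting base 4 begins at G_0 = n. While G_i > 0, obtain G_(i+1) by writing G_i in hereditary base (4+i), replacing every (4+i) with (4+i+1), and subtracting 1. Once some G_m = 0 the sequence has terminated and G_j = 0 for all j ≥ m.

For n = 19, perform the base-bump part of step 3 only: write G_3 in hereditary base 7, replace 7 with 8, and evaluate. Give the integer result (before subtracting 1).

64

i=0: 19 = 4^2 + 3 (b=4); 4→5: 5^2 + 3 = 28; 28−1 = 27
i=1: 27 = 5^2 + 2 (b=5); 5→6: 6^2 + 2 = 38; 38−1 = 37
i=2: 37 = 6^2 + 1 (b=6); 6→7: 7^2 + 1 = 50; 50−1 = 49
i=3: 49 = 7^2 (b=7); 7→8: 8^2 = 64; 64−1 = 63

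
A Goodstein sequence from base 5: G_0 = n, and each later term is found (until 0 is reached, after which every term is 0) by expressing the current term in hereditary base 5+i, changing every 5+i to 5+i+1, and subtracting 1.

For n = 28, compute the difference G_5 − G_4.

7

base 5: 28 = 5^2 + 3; at 6: 6^2 + 3 = 39; next = 38
base 6: 38 = 6^2 + 2; at 7: 7^2 + 2 = 51; next = 50
base 7: 50 = 7^2 + 1; at 8: 8^2 + 1 = 65; next = 64
base 8: 64 = 8^2; at 9: 9^2 = 81; next = 80
base 9: 80 = 8·9 + 8; at 10: 8·10 + 8 = 88; next = 87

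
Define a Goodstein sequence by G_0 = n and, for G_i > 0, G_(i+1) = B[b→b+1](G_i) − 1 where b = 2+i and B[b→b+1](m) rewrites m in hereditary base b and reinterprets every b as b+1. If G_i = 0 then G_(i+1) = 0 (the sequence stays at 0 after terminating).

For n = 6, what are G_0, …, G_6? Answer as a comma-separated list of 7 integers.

base 2: 6 = 2^2 + 2; at 3: 3^3 + 3 = 30; next = 29
base 3: 29 = 3^3 + 2; at 4: 4^4 + 2 = 258; next = 257
base 4: 257 = 4^4 + 1; at 5: 5^5 + 1 = 3126; next = 3125
base 5: 3125 = 5^5; at 6: 6^6 = 46656; next = 46655
base 6: 46655 = 5·6^5 + 5·6^4 + 5·6^3 + 5·6^2 + 5·6 + 5; at 7: 5·7^5 + 5·7^4 + 5·7^3 + 5·7^2 + 5·7 + 5 = 98040; next = 98039
base 7: 98039 = 5·7^5 + 5·7^4 + 5·7^3 + 5·7^2 + 5·7 + 4; at 8: 5·8^5 + 5·8^4 + 5·8^3 + 5·8^2 + 5·8 + 4 = 187244; next = 187243

6, 29, 257, 3125, 46655, 98039, 187243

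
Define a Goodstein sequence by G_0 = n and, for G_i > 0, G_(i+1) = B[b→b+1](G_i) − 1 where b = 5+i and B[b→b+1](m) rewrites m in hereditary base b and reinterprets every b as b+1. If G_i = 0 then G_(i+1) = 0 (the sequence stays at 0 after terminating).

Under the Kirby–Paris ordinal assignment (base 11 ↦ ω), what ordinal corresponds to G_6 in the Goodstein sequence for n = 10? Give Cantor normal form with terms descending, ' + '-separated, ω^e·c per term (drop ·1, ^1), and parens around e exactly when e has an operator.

i=0: 10 = 2·5 (b=5); 5→6: 2·6 = 12; 12−1 = 11
i=1: 11 = 6 + 5 (b=6); 6→7: 7 + 5 = 12; 12−1 = 11
i=2: 11 = 7 + 4 (b=7); 7→8: 8 + 4 = 12; 12−1 = 11
i=3: 11 = 8 + 3 (b=8); 8→9: 9 + 3 = 12; 12−1 = 11
i=4: 11 = 9 + 2 (b=9); 9→10: 10 + 2 = 12; 12−1 = 11
i=5: 11 = 10 + 1 (b=10); 10→11: 11 + 1 = 12; 12−1 = 11
i=6: 11 = 11 (b=11); 11→12: 12 = 12; 12−1 = 11

ω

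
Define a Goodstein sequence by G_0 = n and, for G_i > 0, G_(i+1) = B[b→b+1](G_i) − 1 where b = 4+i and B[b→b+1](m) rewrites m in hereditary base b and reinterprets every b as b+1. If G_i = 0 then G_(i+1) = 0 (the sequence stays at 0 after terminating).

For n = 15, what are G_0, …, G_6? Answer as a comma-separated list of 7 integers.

15, 17, 19, 21, 23, 24, 25

G_0=15  [base 4] 3·4 + 3  →[4↦5]→  3·5 + 3 = 18  −1 ⇒ G_1=17
G_1=17  [base 5] 3·5 + 2  →[5↦6]→  3·6 + 2 = 20  −1 ⇒ G_2=19
G_2=19  [base 6] 3·6 + 1  →[6↦7]→  3·7 + 1 = 22  −1 ⇒ G_3=21
G_3=21  [base 7] 3·7  →[7↦8]→  3·8 = 24  −1 ⇒ G_4=23
G_4=23  [base 8] 2·8 + 7  →[8↦9]→  2·9 + 7 = 25  −1 ⇒ G_5=24
G_5=24  [base 9] 2·9 + 6  →[9↦10]→  2·10 + 6 = 26  −1 ⇒ G_6=25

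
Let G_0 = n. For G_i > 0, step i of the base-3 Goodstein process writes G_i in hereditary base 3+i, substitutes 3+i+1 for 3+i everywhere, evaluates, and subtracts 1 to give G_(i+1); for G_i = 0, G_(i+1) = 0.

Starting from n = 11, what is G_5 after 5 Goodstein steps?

43

[0] 11 ≡ 3^2 + 2 (base 3). Lift 4: 18. −1: 17.
[1] 17 ≡ 4^2 + 1 (base 4). Lift 5: 26. −1: 25.
[2] 25 ≡ 5^2 (base 5). Lift 6: 36. −1: 35.
[3] 35 ≡ 5·6 + 5 (base 6). Lift 7: 40. −1: 39.
[4] 39 ≡ 5·7 + 4 (base 7). Lift 8: 44. −1: 43.
[5] 43 ≡ 5·8 + 3 (base 8). Lift 9: 48. −1: 47.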